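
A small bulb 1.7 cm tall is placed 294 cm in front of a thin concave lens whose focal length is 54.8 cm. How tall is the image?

0.267 cm

For a concave lens, f = -54.8 cm.
1/d_i = 1/f − 1/d_o = 1/(-54.80) − 1/(294) = -0.02165, so d_i = -46.19 cm.
m = −d_i/d_o = +0.1571.
|h_i| = |m|·h_o = 0.1571 × 1.7 = 0.267 cm. The image is virtual, upright and reduced, on the same side as the object.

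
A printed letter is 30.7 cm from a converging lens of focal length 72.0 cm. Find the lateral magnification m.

1/d_i = 1/f − 1/d_o = 1/(72.00) − 1/(30.7) = -0.01868, so d_i = -53.52 cm.
m = −d_i/d_o = −(-53.52)/(30.7) = +1.74.
The image is virtual, upright and enlarged, on the same side as the object.

m = +1.74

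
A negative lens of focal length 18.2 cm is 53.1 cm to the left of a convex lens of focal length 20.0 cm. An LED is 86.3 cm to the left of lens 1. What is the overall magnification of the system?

f₁ = −18.2 cm (diverging).
Lens 1: 1/d_i1 = 1/(-18.2) − 1/(86.3) = -0.06653, so d_i1 = -15.03 cm; m₁ = −d_i1/d_o1 = +0.1742.
d_o2 = 53.1 − (-15.03) = 68.13 cm.
Lens 2: 1/d_i2 = 1/(20.0) − 1/(68.13) = 0.03532, so d_i2 = 28.31 cm; m₂ = −d_i2/d_o2 = -0.4155.
m = m₁·m₂ = (+0.1742)(-0.4155) = -0.0724.

m = -0.0724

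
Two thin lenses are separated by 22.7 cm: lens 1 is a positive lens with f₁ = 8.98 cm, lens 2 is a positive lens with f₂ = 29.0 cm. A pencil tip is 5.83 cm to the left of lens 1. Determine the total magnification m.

m = -8.01

Lens 1: 1/d_i1 = 1/(8.98) − 1/(5.83) = -0.06017, so d_i1 = -16.62 cm; m₁ = −d_i1/d_o1 = +2.851.
d_o2 = 22.7 − (-16.62) = 39.32 cm.
Lens 2: 1/d_i2 = 1/(29.0) − 1/(39.32) = 0.009050, so d_i2 = 110.5 cm; m₂ = −d_i2/d_o2 = -2.810.
m = m₁·m₂ = (+2.851)(-2.810) = -8.01.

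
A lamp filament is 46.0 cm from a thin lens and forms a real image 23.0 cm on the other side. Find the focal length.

f = 15.3 cm (converging)

Real image ⇒ d_i = +23.0 cm.
1/f = 1/d_o + 1/d_i = 1/(46.0) + 1/(23.0) = 0.06522, so f = 15.3 cm.
Since f is positive, the thin lens is converging.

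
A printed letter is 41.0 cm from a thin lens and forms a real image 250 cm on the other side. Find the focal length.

f = 35.2 cm (converging)

Real image ⇒ d_i = +250 cm.
1/f = 1/d_o + 1/d_i = 1/(41.0) + 1/(250) = 0.02839, so f = 35.2 cm.
Since f is positive, the thin lens is converging.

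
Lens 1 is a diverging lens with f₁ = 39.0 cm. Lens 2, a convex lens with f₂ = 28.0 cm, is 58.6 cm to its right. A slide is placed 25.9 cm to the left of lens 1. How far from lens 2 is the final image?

45.0 cm

Lens 1 is diverging, so f₁ = −39.0 cm.
Lens 1: 1/d_i1 = 1/f₁ − 1/d_o1 = 1/(-39.0) − 1/(25.9) = -0.06425, so d_i1 = -15.56 cm.
The intermediate image is 15.56 cm to the left of lens 1 (virtual), which is 58.6 − (-15.56) = 74.16 cm to the left of lens 2, so d_o2 = +74.16 cm.
Lens 2: 1/d_i2 = 1/f₂ − 1/d_o2 = 1/(28.0) − 1/(74.16) = 0.02223, so d_i2 = 45.0 cm.
The final image is real, 45.0 cm to the right of lens 2 (overall magnification ≈ -0.36).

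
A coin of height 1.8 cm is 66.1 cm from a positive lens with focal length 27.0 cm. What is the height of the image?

1/d_i = 1/f − 1/d_o = 1/(27.00) − 1/(66.1) = 0.02191, so d_i = 45.64 cm.
m = −d_i/d_o = -0.6905.
|h_i| = |m|·h_o = 0.6905 × 1.8 = 1.24 cm. The image is real, inverted and reduced, on the far side of the lens.

1.24 cm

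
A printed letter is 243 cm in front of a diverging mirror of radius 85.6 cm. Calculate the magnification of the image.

m = +0.150

f = R/2 = 85.6/2 = 42.80 cm; for a diverging mirror, f = -42.80 cm.
1/d_i = 1/f − 1/d_o = 1/(-42.80) − 1/(243) = -0.02748, so d_i = -36.39 cm.
m = −d_i/d_o = −(-36.39)/(243) = +0.150.
The image is virtual, upright and reduced, behind the mirror.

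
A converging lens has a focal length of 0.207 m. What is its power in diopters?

P = +4.83 D

P = 1/f = 1/(0.207 m) = +4.83 D.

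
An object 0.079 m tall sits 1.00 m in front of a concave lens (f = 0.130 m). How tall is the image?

0.00909 m

For a concave lens, f = -0.130 m.
1/d_i = 1/f − 1/d_o = 1/(-0.1300) − 1/(1.00) = -8.692, so d_i = -0.1150 m.
m = −d_i/d_o = +0.1150.
|h_i| = |m|·h_o = 0.1150 × 0.079 = 0.00909 m. The image is virtual, upright and reduced, on the same side as the object.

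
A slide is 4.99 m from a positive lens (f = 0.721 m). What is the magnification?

m = -0.169

1/d_i = 1/f − 1/d_o = 1/(0.7210) − 1/(4.99) = 1.187, so d_i = 0.8428 m.
m = −d_i/d_o = −(0.8428)/(4.99) = -0.169.
The image is real, inverted and reduced, on the far side of the lens.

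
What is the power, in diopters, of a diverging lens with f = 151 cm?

P = -0.662 D

For a diverging lens, f = −151 cm.
f = -151 cm = -1.51 m.
P = 1/f = 1/(-1.51 m) = -0.662 D.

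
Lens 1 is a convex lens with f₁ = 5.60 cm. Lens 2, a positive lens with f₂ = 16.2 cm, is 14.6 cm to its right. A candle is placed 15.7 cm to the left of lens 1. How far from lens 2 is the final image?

Lens 1: 1/d_i1 = 1/f₁ − 1/d_o1 = 1/(5.60) − 1/(15.7) = 0.1149, so d_i1 = 8.705 cm.
The intermediate image is 8.705 cm to the right of lens 1, which is 14.6 − (8.705) = 5.895 cm to the left of lens 2, so d_o2 = +5.895 cm.
Lens 2: 1/d_i2 = 1/f₂ − 1/d_o2 = 1/(16.2) − 1/(5.895) = -0.1079, so d_i2 = -9.27 cm.
The final image is virtual, 9.27 cm to the left of lens 2 (overall magnification ≈ -0.87).

9.27 cm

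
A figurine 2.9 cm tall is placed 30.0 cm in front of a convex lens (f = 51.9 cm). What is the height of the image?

6.87 cm

1/d_i = 1/f − 1/d_o = 1/(51.90) − 1/(30.0) = -0.01407, so d_i = -71.10 cm.
m = −d_i/d_o = +2.370.
|h_i| = |m|·h_o = 2.370 × 2.9 = 6.87 cm. The image is virtual, upright and enlarged, on the same side as the object.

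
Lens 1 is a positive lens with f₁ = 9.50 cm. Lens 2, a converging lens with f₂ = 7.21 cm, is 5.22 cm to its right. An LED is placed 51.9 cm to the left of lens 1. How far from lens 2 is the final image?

Lens 1: 1/d_i1 = 1/f₁ − 1/d_o1 = 1/(9.50) − 1/(51.9) = 0.08600, so d_i1 = 11.63 cm.
The intermediate image is 11.63 cm to the right of lens 1, which lies 6.410 cm to the right of lens 2 — a virtual object — so d_o2 = −6.410 cm.
Lens 2: 1/d_i2 = 1/f₂ − 1/d_o2 = 1/(7.21) − 1/(-6.410) = 0.2947, so d_i2 = 3.39 cm.
The final image is real, 3.39 cm to the right of lens 2 (overall magnification ≈ -0.12).

3.39 cm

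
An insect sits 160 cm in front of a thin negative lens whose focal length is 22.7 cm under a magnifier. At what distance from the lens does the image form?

19.9 cm

For a negative lens, f = -22.7 cm.
Thin-lens equation: 1/v = 1/f − 1/u = 1/(-22.70) − 1/(160) = -0.04405 − 0.006250 = -0.05030, so v = -19.9 cm.
The image is virtual, upright and reduced, on the same side as the object.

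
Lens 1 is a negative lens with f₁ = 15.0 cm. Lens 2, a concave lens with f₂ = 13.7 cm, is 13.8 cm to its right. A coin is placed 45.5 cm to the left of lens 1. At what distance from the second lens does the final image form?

8.86 cm

Lens 1 is diverging, so f₁ = −15.0 cm.
Lens 1: 1/d_i1 = 1/f₁ − 1/d_o1 = 1/(-15.0) − 1/(45.5) = -0.08864, so d_i1 = -11.28 cm.
The intermediate image is 11.28 cm to the left of lens 1 (virtual), which is 13.8 − (-11.28) = 25.08 cm to the left of lens 2, so d_o2 = +25.08 cm.
Lens 2 is diverging, so f₂ = −13.7 cm.
Lens 2: 1/d_i2 = 1/f₂ − 1/d_o2 = 1/(-13.7) − 1/(25.08) = -0.1129, so d_i2 = -8.86 cm.
The final image is virtual, 8.86 cm to the left of lens 2 (overall magnification ≈ 0.088).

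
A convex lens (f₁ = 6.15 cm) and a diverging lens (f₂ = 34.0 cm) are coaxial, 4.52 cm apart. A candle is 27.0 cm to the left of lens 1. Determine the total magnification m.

m = -0.328

Lens 1: 1/d_i1 = 1/(6.15) − 1/(27.0) = 0.1256, so d_i1 = 7.964 cm; m₁ = −d_i1/d_o1 = -0.2950.
d_o2 = 4.52 − (7.964) = -3.444 cm (virtual object).
f₂ = −34.0 cm (diverging).
Lens 2: 1/d_i2 = 1/(-34.0) − 1/(-3.444) = 0.2609, so d_i2 = 3.832 cm; m₂ = −d_i2/d_o2 = +1.113.
m = m₁·m₂ = (-0.2950)(+1.113) = -0.328.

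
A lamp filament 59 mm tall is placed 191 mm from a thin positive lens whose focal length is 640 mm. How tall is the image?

1/d_i = 1/f − 1/d_o = 1/(640.0) − 1/(191) = -0.003673, so d_i = -272.2 mm.
m = −d_i/d_o = +1.425.
|h_i| = |m|·h_o = 1.425 × 59 = 84.1 mm. The image is virtual, upright and enlarged, on the same side as the object.

84.1 mm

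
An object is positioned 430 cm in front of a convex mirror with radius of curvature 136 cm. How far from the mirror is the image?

f = R/2 = 136/2 = 68.00 cm; for a convex mirror, f = -68.00 cm.
Mirror equation: 1/v = 1/f − 1/u = 1/(-68.00) − 1/(430) = -0.01471 − 0.002326 = -0.01703, so v = -58.7 cm.
The image is virtual, upright and reduced, behind the mirror.

58.7 cm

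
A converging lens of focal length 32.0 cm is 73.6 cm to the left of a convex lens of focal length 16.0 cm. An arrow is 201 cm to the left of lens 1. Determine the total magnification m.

m = +0.155

Lens 1: 1/d_i1 = 1/(32.0) − 1/(201) = 0.02627, so d_i1 = 38.06 cm; m₁ = −d_i1/d_o1 = -0.1894.
d_o2 = 73.6 − (38.06) = 35.54 cm.
Lens 2: 1/d_i2 = 1/(16.0) − 1/(35.54) = 0.03436, so d_i2 = 29.10 cm; m₂ = −d_i2/d_o2 = -0.8188.
m = m₁·m₂ = (-0.1894)(-0.8188) = +0.155.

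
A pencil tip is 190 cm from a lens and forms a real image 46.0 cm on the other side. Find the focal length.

Real image ⇒ d_i = +46.0 cm.
1/f = 1/d_o + 1/d_i = 1/(190) + 1/(46.0) = 0.02700, so f = 37.0 cm.
Since f is positive, the lens is converging.

f = 37.0 cm (converging)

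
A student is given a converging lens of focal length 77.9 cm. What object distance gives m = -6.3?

90.3 cm

m = −d_i/d_o ⇒ d_i = −m·d_o.
1/f = 1/d_o + 1/d_i = 1/d_o − 1/(m·d_o) = (1 − 1/m)/d_o, so d_o = f(1 − 1/m) = (77.90)(1 − 1/(-6.3)) = 90.3 cm.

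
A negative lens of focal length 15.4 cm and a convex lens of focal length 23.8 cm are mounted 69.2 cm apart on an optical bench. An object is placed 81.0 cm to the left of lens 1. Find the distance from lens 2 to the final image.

33.5 cm

Lens 1 is diverging, so f₁ = −15.4 cm.
Lens 1: 1/d_i1 = 1/f₁ − 1/d_o1 = 1/(-15.4) − 1/(81.0) = -0.07728, so d_i1 = -12.94 cm.
The intermediate image is 12.94 cm to the left of lens 1 (virtual), which is 69.2 − (-12.94) = 82.14 cm to the left of lens 2, so d_o2 = +82.14 cm.
Lens 2: 1/d_i2 = 1/f₂ − 1/d_o2 = 1/(23.8) − 1/(82.14) = 0.02984, so d_i2 = 33.5 cm.
The final image is real, 33.5 cm to the right of lens 2 (overall magnification ≈ -0.065).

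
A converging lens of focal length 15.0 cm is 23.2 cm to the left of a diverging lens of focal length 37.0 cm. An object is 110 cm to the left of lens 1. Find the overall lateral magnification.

m = -0.136

Lens 1: 1/d_i1 = 1/(15.0) − 1/(110) = 0.05758, so d_i1 = 17.37 cm; m₁ = −d_i1/d_o1 = -0.1579.
d_o2 = 23.2 − (17.37) = 5.830 cm.
f₂ = −37.0 cm (diverging).
Lens 2: 1/d_i2 = 1/(-37.0) − 1/(5.830) = -0.1986, so d_i2 = -5.036 cm; m₂ = −d_i2/d_o2 = +0.8639.
m = m₁·m₂ = (-0.1579)(+0.8639) = -0.136.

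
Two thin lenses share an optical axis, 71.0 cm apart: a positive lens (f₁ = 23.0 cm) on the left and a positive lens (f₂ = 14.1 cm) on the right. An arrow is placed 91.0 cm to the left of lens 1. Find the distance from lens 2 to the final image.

Lens 1: 1/d_i1 = 1/f₁ − 1/d_o1 = 1/(23.0) − 1/(91.0) = 0.03249, so d_i1 = 30.78 cm.
The intermediate image is 30.78 cm to the right of lens 1, which is 71.0 − (30.78) = 40.22 cm to the left of lens 2, so d_o2 = +40.22 cm.
Lens 2: 1/d_i2 = 1/f₂ − 1/d_o2 = 1/(14.1) − 1/(40.22) = 0.04606, so d_i2 = 21.7 cm.
The final image is real, 21.7 cm to the right of lens 2 (overall magnification ≈ 0.18).

21.7 cm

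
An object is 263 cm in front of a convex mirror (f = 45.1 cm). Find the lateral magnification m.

m = +0.146

For a convex mirror, f = -45.1 cm.
1/d_i = 1/f − 1/d_o = 1/(-45.10) − 1/(263) = -0.02598, so d_i = -38.50 cm.
m = −d_i/d_o = −(-38.50)/(263) = +0.146.
The image is virtual, upright and reduced, behind the mirror.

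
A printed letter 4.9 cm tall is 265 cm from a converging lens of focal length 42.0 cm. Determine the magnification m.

m = -0.188

1/d_i = 1/f − 1/d_o = 1/(42.00) − 1/(265) = 0.02004, so d_i = 49.91 cm.
m = −d_i/d_o = −(49.91)/(265) = -0.188.
The image is real, inverted and reduced, on the far side of the lens.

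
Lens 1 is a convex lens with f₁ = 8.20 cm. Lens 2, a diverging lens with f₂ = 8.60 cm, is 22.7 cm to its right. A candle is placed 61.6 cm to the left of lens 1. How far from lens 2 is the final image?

5.21 cm

Lens 1: 1/d_i1 = 1/f₁ − 1/d_o1 = 1/(8.20) − 1/(61.6) = 0.1057, so d_i1 = 9.459 cm.
The intermediate image is 9.459 cm to the right of lens 1, which is 22.7 − (9.459) = 13.24 cm to the left of lens 2, so d_o2 = +13.24 cm.
Lens 2 is diverging, so f₂ = −8.60 cm.
Lens 2: 1/d_i2 = 1/f₂ − 1/d_o2 = 1/(-8.60) − 1/(13.24) = -0.1918, so d_i2 = -5.21 cm.
The final image is virtual, 5.21 cm to the left of lens 2 (overall magnification ≈ -0.060).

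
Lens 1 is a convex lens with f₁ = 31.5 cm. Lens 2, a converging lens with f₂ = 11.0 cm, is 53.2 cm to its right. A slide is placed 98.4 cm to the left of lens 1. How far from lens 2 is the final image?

18.3 cm

Lens 1: 1/d_i1 = 1/f₁ − 1/d_o1 = 1/(31.5) − 1/(98.4) = 0.02158, so d_i1 = 46.33 cm.
The intermediate image is 46.33 cm to the right of lens 1, which is 53.2 − (46.33) = 6.870 cm to the left of lens 2, so d_o2 = +6.870 cm.
Lens 2: 1/d_i2 = 1/f₂ − 1/d_o2 = 1/(11.0) − 1/(6.870) = -0.05465, so d_i2 = -18.3 cm.
The final image is virtual, 18.3 cm to the left of lens 2 (overall magnification ≈ -1.3).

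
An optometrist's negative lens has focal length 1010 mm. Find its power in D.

For a negative lens, f = −1010 mm.
f = -101 cm = -1.01 m.
P = 1/f = 1/(-1.01 m) = -0.990 D.

P = -0.990 D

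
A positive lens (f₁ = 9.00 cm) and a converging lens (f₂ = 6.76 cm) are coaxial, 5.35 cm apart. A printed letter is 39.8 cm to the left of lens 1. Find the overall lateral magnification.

Lens 1: 1/d_i1 = 1/(9.00) − 1/(39.8) = 0.08599, so d_i1 = 11.63 cm; m₁ = −d_i1/d_o1 = -0.2922.
d_o2 = 5.35 − (11.63) = -6.280 cm (virtual object).
Lens 2: 1/d_i2 = 1/(6.76) − 1/(-6.280) = 0.3072, so d_i2 = 3.256 cm; m₂ = −d_i2/d_o2 = +0.5184.
m = m₁·m₂ = (-0.2922)(+0.5184) = -0.151.

m = -0.151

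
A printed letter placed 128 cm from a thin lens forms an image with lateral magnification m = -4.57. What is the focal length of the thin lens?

f = 105 cm (converging)

m = −d_i/d_o ⇒ d_i = −m·d_o = −(-4.57)·(128) = 585.0 cm.
1/f = 1/d_o + 1/d_i = 1/(128) + 1/(585.0) = 0.009522, so f = 105 cm.
Since f is positive, the thin lens is converging.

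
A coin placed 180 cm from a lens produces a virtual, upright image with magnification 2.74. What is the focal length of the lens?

f = 283 cm (converging)

m = −d_i/d_o ⇒ d_i = −m·d_o = −(+2.74)·(180) = -493.2 cm.
1/f = 1/d_o + 1/d_i = 1/(180) + 1/(-493.2) = 0.003528, so f = 283 cm.
Since f is positive, the lens is converging.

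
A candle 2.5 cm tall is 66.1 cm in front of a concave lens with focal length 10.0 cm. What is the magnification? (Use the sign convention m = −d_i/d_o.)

m = +0.131

For a concave lens, f = -10.0 cm.
1/d_i = 1/f − 1/d_o = 1/(-10.00) − 1/(66.1) = -0.1151, so d_i = -8.686 cm.
m = −d_i/d_o = −(-8.686)/(66.1) = +0.131.
The image is virtual, upright and reduced, on the same side as the object.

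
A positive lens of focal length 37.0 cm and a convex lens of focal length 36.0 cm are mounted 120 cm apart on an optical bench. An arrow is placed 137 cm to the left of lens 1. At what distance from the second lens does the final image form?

74.9 cm

Lens 1: 1/d_i1 = 1/f₁ − 1/d_o1 = 1/(37.0) − 1/(137) = 0.01973, so d_i1 = 50.69 cm.
The intermediate image is 50.69 cm to the right of lens 1, which is 120 − (50.69) = 69.31 cm to the left of lens 2, so d_o2 = +69.31 cm.
Lens 2: 1/d_i2 = 1/f₂ − 1/d_o2 = 1/(36.0) − 1/(69.31) = 0.01335, so d_i2 = 74.9 cm.
The final image is real, 74.9 cm to the right of lens 2 (overall magnification ≈ 0.40).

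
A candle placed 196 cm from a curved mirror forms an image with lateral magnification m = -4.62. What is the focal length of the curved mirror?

m = −d_i/d_o ⇒ d_i = −m·d_o = −(-4.62)·(196) = 905.5 cm.
1/f = 1/d_o + 1/d_i = 1/(196) + 1/(905.5) = 0.006206, so f = 161 cm.
Since f is positive, the curved mirror is concave.

f = 161 cm (concave)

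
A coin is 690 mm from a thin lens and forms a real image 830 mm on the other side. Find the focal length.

Real image ⇒ d_i = +830 mm.
1/f = 1/d_o + 1/d_i = 1/(690) + 1/(830) = 0.002654, so f = 377 mm.
Since f is positive, the thin lens is converging.

f = 377 mm (converging)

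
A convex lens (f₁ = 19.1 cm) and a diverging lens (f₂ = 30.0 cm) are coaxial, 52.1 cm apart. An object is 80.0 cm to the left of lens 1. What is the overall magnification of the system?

Lens 1: 1/d_i1 = 1/(19.1) − 1/(80.0) = 0.03986, so d_i1 = 25.09 cm; m₁ = −d_i1/d_o1 = -0.3136.
d_o2 = 52.1 − (25.09) = 27.01 cm.
f₂ = −30.0 cm (diverging).
Lens 2: 1/d_i2 = 1/(-30.0) − 1/(27.01) = -0.07036, so d_i2 = -14.21 cm; m₂ = −d_i2/d_o2 = +0.5262.
m = m₁·m₂ = (-0.3136)(+0.5262) = -0.165.

m = -0.165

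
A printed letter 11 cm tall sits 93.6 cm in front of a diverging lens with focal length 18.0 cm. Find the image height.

1.77 cm

For a diverging lens, f = -18.0 cm.
1/d_i = 1/f − 1/d_o = 1/(-18.00) − 1/(93.6) = -0.06624, so d_i = -15.10 cm.
m = −d_i/d_o = +0.1613.
|h_i| = |m|·h_o = 0.1613 × 11 = 1.77 cm. The image is virtual, upright and reduced, on the same side as the object.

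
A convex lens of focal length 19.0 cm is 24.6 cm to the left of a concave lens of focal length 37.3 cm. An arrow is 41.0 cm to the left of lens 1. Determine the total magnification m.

m = -1.22

Lens 1: 1/d_i1 = 1/(19.0) − 1/(41.0) = 0.02824, so d_i1 = 35.41 cm; m₁ = −d_i1/d_o1 = -0.8637.
d_o2 = 24.6 − (35.41) = -10.81 cm (virtual object).
f₂ = −37.3 cm (diverging).
Lens 2: 1/d_i2 = 1/(-37.3) − 1/(-10.81) = 0.06570, so d_i2 = 15.22 cm; m₂ = −d_i2/d_o2 = +1.408.
m = m₁·m₂ = (-0.8637)(+1.408) = -1.22.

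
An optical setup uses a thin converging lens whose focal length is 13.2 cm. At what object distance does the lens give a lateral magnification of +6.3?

11.1 cm

m = −d_i/d_o ⇒ d_i = −m·d_o.
1/f = 1/d_o + 1/d_i = 1/d_o − 1/(m·d_o) = (1 − 1/m)/d_o, so d_o = f(1 − 1/m) = (13.20)(1 − 1/(+6.3)) = 11.1 cm.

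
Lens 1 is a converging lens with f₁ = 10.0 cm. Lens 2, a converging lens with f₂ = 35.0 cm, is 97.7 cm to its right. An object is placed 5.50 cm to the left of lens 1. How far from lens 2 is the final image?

51.4 cm

Lens 1: 1/d_i1 = 1/f₁ − 1/d_o1 = 1/(10.0) − 1/(5.50) = -0.08182, so d_i1 = -12.22 cm.
The intermediate image is 12.22 cm to the left of lens 1 (virtual), which is 97.7 − (-12.22) = 109.9 cm to the left of lens 2, so d_o2 = +109.9 cm.
Lens 2: 1/d_i2 = 1/f₂ − 1/d_o2 = 1/(35.0) − 1/(109.9) = 0.01947, so d_i2 = 51.4 cm.
The final image is real, 51.4 cm to the right of lens 2 (overall magnification ≈ -1.0).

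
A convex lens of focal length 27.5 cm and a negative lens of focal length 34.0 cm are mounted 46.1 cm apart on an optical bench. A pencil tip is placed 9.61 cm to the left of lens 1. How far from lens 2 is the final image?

21.8 cm

Lens 1: 1/d_i1 = 1/f₁ − 1/d_o1 = 1/(27.5) − 1/(9.61) = -0.06769, so d_i1 = -14.77 cm.
The intermediate image is 14.77 cm to the left of lens 1 (virtual), which is 46.1 − (-14.77) = 60.87 cm to the left of lens 2, so d_o2 = +60.87 cm.
Lens 2 is diverging, so f₂ = −34.0 cm.
Lens 2: 1/d_i2 = 1/f₂ − 1/d_o2 = 1/(-34.0) − 1/(60.87) = -0.04584, so d_i2 = -21.8 cm.
The final image is virtual, 21.8 cm to the left of lens 2 (overall magnification ≈ 0.55).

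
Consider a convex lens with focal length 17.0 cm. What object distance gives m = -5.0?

20.4 cm

m = −d_i/d_o ⇒ d_i = −m·d_o.
1/f = 1/d_o + 1/d_i = 1/d_o − 1/(m·d_o) = (1 − 1/m)/d_o, so d_o = f(1 − 1/m) = (17.00)(1 − 1/(-5.0)) = 20.4 cm.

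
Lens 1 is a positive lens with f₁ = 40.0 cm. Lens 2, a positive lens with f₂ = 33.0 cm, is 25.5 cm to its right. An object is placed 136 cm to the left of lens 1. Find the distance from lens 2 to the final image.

Lens 1: 1/d_i1 = 1/f₁ − 1/d_o1 = 1/(40.0) − 1/(136) = 0.01765, so d_i1 = 56.67 cm.
The intermediate image is 56.67 cm to the right of lens 1, which lies 31.17 cm to the right of lens 2 — a virtual object — so d_o2 = −31.17 cm.
Lens 2: 1/d_i2 = 1/f₂ − 1/d_o2 = 1/(33.0) − 1/(-31.17) = 0.06239, so d_i2 = 16.0 cm.
The final image is real, 16.0 cm to the right of lens 2 (overall magnification ≈ -0.21).

16.0 cm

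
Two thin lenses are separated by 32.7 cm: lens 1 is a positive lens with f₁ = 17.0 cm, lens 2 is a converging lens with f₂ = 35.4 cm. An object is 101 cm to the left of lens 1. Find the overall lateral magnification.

Lens 1: 1/d_i1 = 1/(17.0) − 1/(101) = 0.04892, so d_i1 = 20.44 cm; m₁ = −d_i1/d_o1 = -0.2024.
d_o2 = 32.7 − (20.44) = 12.26 cm.
Lens 2: 1/d_i2 = 1/(35.4) − 1/(12.26) = -0.05332, so d_i2 = -18.76 cm; m₂ = −d_i2/d_o2 = +1.530.
m = m₁·m₂ = (-0.2024)(+1.530) = -0.310.

m = -0.310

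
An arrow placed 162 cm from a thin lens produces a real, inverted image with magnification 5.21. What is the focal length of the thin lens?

f = 136 cm (converging)

m = −d_i/d_o ⇒ d_i = −m·d_o = −(-5.21)·(162) = 844.0 cm.
1/f = 1/d_o + 1/d_i = 1/(162) + 1/(844.0) = 0.007358, so f = 136 cm.
Since f is positive, the thin lens is converging.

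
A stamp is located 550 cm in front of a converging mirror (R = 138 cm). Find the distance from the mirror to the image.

78.9 cm

f = R/2 = 138/2 = 69.00 cm.
Mirror equation: 1/v = 1/f − 1/u = 1/(69.00) − 1/(550) = 0.01449 − 0.001818 = 0.01267, so v = 78.9 cm.
The image is real, inverted and reduced, in front of the mirror.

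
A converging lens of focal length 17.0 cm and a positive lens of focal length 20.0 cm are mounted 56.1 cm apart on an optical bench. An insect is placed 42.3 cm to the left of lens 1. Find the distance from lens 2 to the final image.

Lens 1: 1/d_i1 = 1/f₁ − 1/d_o1 = 1/(17.0) − 1/(42.3) = 0.03518, so d_i1 = 28.42 cm.
The intermediate image is 28.42 cm to the right of lens 1, which is 56.1 − (28.42) = 27.68 cm to the left of lens 2, so d_o2 = +27.68 cm.
Lens 2: 1/d_i2 = 1/f₂ − 1/d_o2 = 1/(20.0) − 1/(27.68) = 0.01387, so d_i2 = 72.1 cm.
The final image is real, 72.1 cm to the right of lens 2 (overall magnification ≈ 1.8).

72.1 cm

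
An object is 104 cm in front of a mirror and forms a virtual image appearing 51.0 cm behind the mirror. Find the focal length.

f = -100 cm (convex)

Virtual image ⇒ d_i = −51.0 cm.
1/f = 1/d_o + 1/d_i = 1/(104) + 1/(-51.0) = -0.009992, so f = -100 cm.
Since f is negative, the mirror is convex.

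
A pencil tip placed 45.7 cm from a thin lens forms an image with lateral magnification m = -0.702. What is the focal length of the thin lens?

m = −d_i/d_o ⇒ d_i = −m·d_o = −(-0.702)·(45.7) = 32.08 cm.
1/f = 1/d_o + 1/d_i = 1/(45.7) + 1/(32.08) = 0.05305, so f = 18.8 cm.
Since f is positive, the thin lens is converging.

f = 18.8 cm (converging)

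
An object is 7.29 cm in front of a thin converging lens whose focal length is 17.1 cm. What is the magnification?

m = +1.74

1/d_i = 1/f − 1/d_o = 1/(17.10) − 1/(7.29) = -0.07869, so d_i = -12.71 cm.
m = −d_i/d_o = −(-12.71)/(7.29) = +1.74.
The image is virtual, upright and enlarged, on the same side as the object.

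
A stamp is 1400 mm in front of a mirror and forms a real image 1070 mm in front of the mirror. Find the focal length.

f = 606 mm (concave)

Real image ⇒ d_i = +1070 mm.
1/f = 1/d_o + 1/d_i = 1/(1400) + 1/(1070) = 0.001649, so f = 606 mm.
Since f is positive, the mirror is concave.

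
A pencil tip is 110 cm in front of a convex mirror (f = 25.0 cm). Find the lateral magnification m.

m = +0.185

For a convex mirror, f = -25.0 cm.
1/d_i = 1/f − 1/d_o = 1/(-25.00) − 1/(110) = -0.04909, so d_i = -20.37 cm.
m = −d_i/d_o = −(-20.37)/(110) = +0.185.
The image is virtual, upright and reduced, behind the mirror.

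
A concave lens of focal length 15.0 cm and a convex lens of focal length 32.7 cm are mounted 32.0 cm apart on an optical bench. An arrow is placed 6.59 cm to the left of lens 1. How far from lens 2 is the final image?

308 cm

Lens 1 is diverging, so f₁ = −15.0 cm.
Lens 1: 1/d_i1 = 1/f₁ − 1/d_o1 = 1/(-15.0) − 1/(6.59) = -0.2184, so d_i1 = -4.579 cm.
The intermediate image is 4.579 cm to the left of lens 1 (virtual), which is 32.0 − (-4.579) = 36.58 cm to the left of lens 2, so d_o2 = +36.58 cm.
Lens 2: 1/d_i2 = 1/f₂ − 1/d_o2 = 1/(32.7) − 1/(36.58) = 0.003244, so d_i2 = 308 cm.
The final image is real, 308 cm to the right of lens 2 (overall magnification ≈ -5.9).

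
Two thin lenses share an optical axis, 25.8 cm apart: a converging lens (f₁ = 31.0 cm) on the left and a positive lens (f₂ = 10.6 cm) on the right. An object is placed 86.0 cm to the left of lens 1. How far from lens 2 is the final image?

Lens 1: 1/d_i1 = 1/f₁ − 1/d_o1 = 1/(31.0) − 1/(86.0) = 0.02063, so d_i1 = 48.47 cm.
The intermediate image is 48.47 cm to the right of lens 1, which lies 22.67 cm to the right of lens 2 — a virtual object — so d_o2 = −22.67 cm.
Lens 2: 1/d_i2 = 1/f₂ − 1/d_o2 = 1/(10.6) − 1/(-22.67) = 0.1385, so d_i2 = 7.22 cm.
The final image is real, 7.22 cm to the right of lens 2 (overall magnification ≈ -0.18).

7.22 cm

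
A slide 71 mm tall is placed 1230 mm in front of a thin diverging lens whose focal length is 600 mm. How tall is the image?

For a diverging lens, f = -600 mm.
1/d_i = 1/f − 1/d_o = 1/(-600.0) − 1/(1230) = -0.002480, so d_i = -403.3 mm.
m = −d_i/d_o = +0.3279.
|h_i| = |m|·h_o = 0.3279 × 71 = 23.3 mm. The image is virtual, upright and reduced, on the same side as the object.

23.3 mm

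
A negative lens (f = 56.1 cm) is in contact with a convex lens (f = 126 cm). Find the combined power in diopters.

P = -0.989 D

P₁ = 1/f₁ = 1/(-0.561 m) = -1.783 D; P₂ = 1/f₂ = 1/(1.26 m) = +0.7937 D.
For thin lenses in contact, P = P₁ + P₂ = (-1.783) + (+0.7937) = -0.989 D.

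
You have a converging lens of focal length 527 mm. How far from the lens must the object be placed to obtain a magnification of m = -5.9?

616 mm

m = −d_i/d_o ⇒ d_i = −m·d_o.
1/f = 1/d_o + 1/d_i = 1/d_o − 1/(m·d_o) = (1 − 1/m)/d_o, so d_o = f(1 − 1/m) = (527.0)(1 − 1/(-5.9)) = 616 mm.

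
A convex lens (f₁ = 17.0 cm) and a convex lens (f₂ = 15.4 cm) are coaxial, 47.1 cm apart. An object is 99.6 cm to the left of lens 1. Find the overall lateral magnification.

m = +0.283

Lens 1: 1/d_i1 = 1/(17.0) − 1/(99.6) = 0.04878, so d_i1 = 20.50 cm; m₁ = −d_i1/d_o1 = -0.2058.
d_o2 = 47.1 − (20.50) = 26.60 cm.
Lens 2: 1/d_i2 = 1/(15.4) − 1/(26.60) = 0.02734, so d_i2 = 36.58 cm; m₂ = −d_i2/d_o2 = -1.375.
m = m₁·m₂ = (-0.2058)(-1.375) = +0.283.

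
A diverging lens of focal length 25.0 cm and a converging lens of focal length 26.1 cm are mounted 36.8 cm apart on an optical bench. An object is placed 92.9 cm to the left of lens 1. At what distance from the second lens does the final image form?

Lens 1 is diverging, so f₁ = −25.0 cm.
Lens 1: 1/d_i1 = 1/f₁ − 1/d_o1 = 1/(-25.0) − 1/(92.9) = -0.05076, so d_i1 = -19.70 cm.
The intermediate image is 19.70 cm to the left of lens 1 (virtual), which is 36.8 − (-19.70) = 56.50 cm to the left of lens 2, so d_o2 = +56.50 cm.
Lens 2: 1/d_i2 = 1/f₂ − 1/d_o2 = 1/(26.1) − 1/(56.50) = 0.02062, so d_i2 = 48.5 cm.
The final image is real, 48.5 cm to the right of lens 2 (overall magnification ≈ -0.18).

48.5 cm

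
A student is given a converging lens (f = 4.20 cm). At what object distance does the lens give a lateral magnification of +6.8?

3.58 cm

m = −d_i/d_o ⇒ d_i = −m·d_o.
1/f = 1/d_o + 1/d_i = 1/d_o − 1/(m·d_o) = (1 − 1/m)/d_o, so d_o = f(1 − 1/m) = (4.200)(1 − 1/(+6.8)) = 3.58 cm.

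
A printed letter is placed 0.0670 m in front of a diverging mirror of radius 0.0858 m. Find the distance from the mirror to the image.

0.0262 m

f = R/2 = 0.0858/2 = 0.04290 m; for a diverging mirror, f = -0.04290 m.
Mirror equation: 1/v = 1/f − 1/u = 1/(-0.04290) − 1/(0.0670) = -23.31 − 14.93 = -38.24, so v = -0.0262 m.
The image is virtual, upright and reduced, behind the mirror.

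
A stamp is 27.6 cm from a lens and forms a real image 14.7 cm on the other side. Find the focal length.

f = 9.59 cm (converging)

Real image ⇒ d_i = +14.7 cm.
1/f = 1/d_o + 1/d_i = 1/(27.6) + 1/(14.7) = 0.1043, so f = 9.59 cm.
Since f is positive, the lens is converging.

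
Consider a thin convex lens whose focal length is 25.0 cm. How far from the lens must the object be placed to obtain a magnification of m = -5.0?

m = −d_i/d_o ⇒ d_i = −m·d_o.
1/f = 1/d_o + 1/d_i = 1/d_o − 1/(m·d_o) = (1 − 1/m)/d_o, so d_o = f(1 − 1/m) = (25.00)(1 − 1/(-5.0)) = 30.0 cm.

30.0 cm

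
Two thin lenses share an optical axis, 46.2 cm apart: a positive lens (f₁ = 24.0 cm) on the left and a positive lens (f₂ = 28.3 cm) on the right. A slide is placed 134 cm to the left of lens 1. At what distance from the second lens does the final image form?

42.3 cm

Lens 1: 1/d_i1 = 1/f₁ − 1/d_o1 = 1/(24.0) − 1/(134) = 0.03420, so d_i1 = 29.24 cm.
The intermediate image is 29.24 cm to the right of lens 1, which is 46.2 − (29.24) = 16.96 cm to the left of lens 2, so d_o2 = +16.96 cm.
Lens 2: 1/d_i2 = 1/f₂ − 1/d_o2 = 1/(28.3) − 1/(16.96) = -0.02363, so d_i2 = -42.3 cm.
The final image is virtual, 42.3 cm to the left of lens 2 (overall magnification ≈ -0.54).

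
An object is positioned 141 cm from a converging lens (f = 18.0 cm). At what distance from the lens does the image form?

20.6 cm

Thin-lens equation: 1/q = 1/f − 1/p = 1/(18.00) − 1/(141) = 0.05556 − 0.007092 = 0.04846, so q = 20.6 cm.
The image is real, inverted and reduced, on the far side of the lens.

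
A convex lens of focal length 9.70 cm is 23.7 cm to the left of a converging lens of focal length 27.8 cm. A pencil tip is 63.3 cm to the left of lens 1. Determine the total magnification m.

m = -0.323

Lens 1: 1/d_i1 = 1/(9.70) − 1/(63.3) = 0.08729, so d_i1 = 11.46 cm; m₁ = −d_i1/d_o1 = -0.1810.
d_o2 = 23.7 − (11.46) = 12.24 cm.
Lens 2: 1/d_i2 = 1/(27.8) − 1/(12.24) = -0.04573, so d_i2 = -21.87 cm; m₂ = −d_i2/d_o2 = +1.787.
m = m₁·m₂ = (-0.1810)(+1.787) = -0.323.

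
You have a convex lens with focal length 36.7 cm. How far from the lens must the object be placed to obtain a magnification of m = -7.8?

41.4 cm

m = −d_i/d_o ⇒ d_i = −m·d_o.
1/f = 1/d_o + 1/d_i = 1/d_o − 1/(m·d_o) = (1 − 1/m)/d_o, so d_o = f(1 − 1/m) = (36.70)(1 − 1/(-7.8)) = 41.4 cm.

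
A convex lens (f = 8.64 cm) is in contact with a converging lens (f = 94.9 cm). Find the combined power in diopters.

P₁ = 1/f₁ = 1/(0.0864 m) = +11.57 D; P₂ = 1/f₂ = 1/(0.949 m) = +1.054 D.
For thin lenses in contact, P = P₁ + P₂ = (+11.57) + (+1.054) = +12.6 D.

P = +12.6 D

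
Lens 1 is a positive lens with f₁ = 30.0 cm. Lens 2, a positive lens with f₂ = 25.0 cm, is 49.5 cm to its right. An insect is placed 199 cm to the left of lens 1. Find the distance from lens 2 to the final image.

32.7 cm

Lens 1: 1/d_i1 = 1/f₁ − 1/d_o1 = 1/(30.0) − 1/(199) = 0.02831, so d_i1 = 35.33 cm.
The intermediate image is 35.33 cm to the right of lens 1, which is 49.5 − (35.33) = 14.17 cm to the left of lens 2, so d_o2 = +14.17 cm.
Lens 2: 1/d_i2 = 1/f₂ − 1/d_o2 = 1/(25.0) − 1/(14.17) = -0.03057, so d_i2 = -32.7 cm.
The final image is virtual, 32.7 cm to the left of lens 2 (overall magnification ≈ -0.41).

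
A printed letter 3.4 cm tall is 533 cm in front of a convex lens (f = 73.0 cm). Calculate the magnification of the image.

1/d_i = 1/f − 1/d_o = 1/(73.00) − 1/(533) = 0.01182, so d_i = 84.58 cm.
m = −d_i/d_o = −(84.58)/(533) = -0.159.
The image is real, inverted and reduced, on the far side of the lens.

m = -0.159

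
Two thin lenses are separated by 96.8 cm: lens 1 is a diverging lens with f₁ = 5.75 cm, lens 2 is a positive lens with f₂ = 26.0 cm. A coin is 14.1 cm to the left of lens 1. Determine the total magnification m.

m = -0.101

f₁ = −5.75 cm (diverging).
Lens 1: 1/d_i1 = 1/(-5.75) − 1/(14.1) = -0.2448, so d_i1 = -4.084 cm; m₁ = −d_i1/d_o1 = +0.2896.
d_o2 = 96.8 − (-4.084) = 100.9 cm.
Lens 2: 1/d_i2 = 1/(26.0) − 1/(100.9) = 0.02855, so d_i2 = 35.03 cm; m₂ = −d_i2/d_o2 = -0.3471.
m = m₁·m₂ = (+0.2896)(-0.3471) = -0.101.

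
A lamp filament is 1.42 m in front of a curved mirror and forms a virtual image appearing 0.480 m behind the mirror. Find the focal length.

f = -0.725 m (convex)

Virtual image ⇒ d_i = −0.480 m.
1/f = 1/d_o + 1/d_i = 1/(1.42) + 1/(-0.480) = -1.379, so f = -0.725 m.
Since f is negative, the curved mirror is convex.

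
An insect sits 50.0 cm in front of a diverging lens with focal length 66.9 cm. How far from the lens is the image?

For a diverging lens, f = -66.9 cm.
Lens equation: 1/d_i = 1/f − 1/d_o = 1/(-66.90) − 1/(50.0) = -0.01495 − 0.02000 = -0.03495, so d_i = -28.6 cm.
The image is virtual, upright and reduced, on the same side as the object.

28.6 cm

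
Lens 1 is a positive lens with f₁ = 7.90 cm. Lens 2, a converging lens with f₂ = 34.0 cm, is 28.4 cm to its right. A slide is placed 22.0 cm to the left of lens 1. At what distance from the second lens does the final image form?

30.5 cm

Lens 1: 1/d_i1 = 1/f₁ − 1/d_o1 = 1/(7.90) − 1/(22.0) = 0.08113, so d_i1 = 12.33 cm.
The intermediate image is 12.33 cm to the right of lens 1, which is 28.4 − (12.33) = 16.07 cm to the left of lens 2, so d_o2 = +16.07 cm.
Lens 2: 1/d_i2 = 1/f₂ − 1/d_o2 = 1/(34.0) − 1/(16.07) = -0.03282, so d_i2 = -30.5 cm.
The final image is virtual, 30.5 cm to the left of lens 2 (overall magnification ≈ -1.1).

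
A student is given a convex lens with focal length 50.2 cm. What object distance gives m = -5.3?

59.7 cm

m = −d_i/d_o ⇒ d_i = −m·d_o.
1/f = 1/d_o + 1/d_i = 1/d_o − 1/(m·d_o) = (1 − 1/m)/d_o, so d_o = f(1 − 1/m) = (50.20)(1 − 1/(-5.3)) = 59.7 cm.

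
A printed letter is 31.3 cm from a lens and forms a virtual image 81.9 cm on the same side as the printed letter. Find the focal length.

Virtual image ⇒ d_i = −81.9 cm.
1/f = 1/d_o + 1/d_i = 1/(31.3) + 1/(-81.9) = 0.01974, so f = 50.7 cm.
Since f is positive, the lens is converging.

f = 50.7 cm (converging)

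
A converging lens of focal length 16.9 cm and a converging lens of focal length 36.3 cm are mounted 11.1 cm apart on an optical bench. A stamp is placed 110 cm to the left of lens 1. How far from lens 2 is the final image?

7.13 cm

Lens 1: 1/d_i1 = 1/f₁ − 1/d_o1 = 1/(16.9) − 1/(110) = 0.05008, so d_i1 = 19.97 cm.
The intermediate image is 19.97 cm to the right of lens 1, which lies 8.870 cm to the right of lens 2 — a virtual object — so d_o2 = −8.870 cm.
Lens 2: 1/d_i2 = 1/f₂ − 1/d_o2 = 1/(36.3) − 1/(-8.870) = 0.1403, so d_i2 = 7.13 cm.
The final image is real, 7.13 cm to the right of lens 2 (overall magnification ≈ -0.15).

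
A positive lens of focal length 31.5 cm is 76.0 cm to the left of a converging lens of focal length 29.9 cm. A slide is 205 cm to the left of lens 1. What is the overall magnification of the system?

Lens 1: 1/d_i1 = 1/(31.5) − 1/(205) = 0.02687, so d_i1 = 37.22 cm; m₁ = −d_i1/d_o1 = -0.1816.
d_o2 = 76.0 − (37.22) = 38.78 cm.
Lens 2: 1/d_i2 = 1/(29.9) − 1/(38.78) = 0.007658, so d_i2 = 130.6 cm; m₂ = −d_i2/d_o2 = -3.367.
m = m₁·m₂ = (-0.1816)(-3.367) = +0.611.

m = +0.611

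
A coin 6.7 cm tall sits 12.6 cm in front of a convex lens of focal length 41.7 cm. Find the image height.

9.60 cm

1/d_i = 1/f − 1/d_o = 1/(41.70) − 1/(12.6) = -0.05538, so d_i = -18.06 cm.
m = −d_i/d_o = +1.433.
|h_i| = |m|·h_o = 1.433 × 6.7 = 9.60 cm. The image is virtual, upright and enlarged, on the same side as the object.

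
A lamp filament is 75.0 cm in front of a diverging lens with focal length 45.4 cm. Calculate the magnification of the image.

For a diverging lens, f = -45.4 cm.
1/d_i = 1/f − 1/d_o = 1/(-45.40) − 1/(75.0) = -0.03536, so d_i = -28.28 cm.
m = −d_i/d_o = −(-28.28)/(75.0) = +0.377.
The image is virtual, upright and reduced, on the same side as the object.

m = +0.377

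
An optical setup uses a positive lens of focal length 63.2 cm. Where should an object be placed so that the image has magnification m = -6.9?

m = −d_i/d_o ⇒ d_i = −m·d_o.
1/f = 1/d_o + 1/d_i = 1/d_o − 1/(m·d_o) = (1 − 1/m)/d_o, so d_o = f(1 − 1/m) = (63.20)(1 − 1/(-6.9)) = 72.4 cm.

72.4 cm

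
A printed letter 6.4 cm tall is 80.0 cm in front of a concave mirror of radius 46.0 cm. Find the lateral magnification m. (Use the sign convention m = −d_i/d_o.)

m = -0.404

f = R/2 = 46.0/2 = 23.00 cm.
1/d_i = 1/f − 1/d_o = 1/(23.00) − 1/(80.0) = 0.03098, so d_i = 32.28 cm.
m = −d_i/d_o = −(32.28)/(80.0) = -0.404.
The image is real, inverted and reduced, in front of the mirror.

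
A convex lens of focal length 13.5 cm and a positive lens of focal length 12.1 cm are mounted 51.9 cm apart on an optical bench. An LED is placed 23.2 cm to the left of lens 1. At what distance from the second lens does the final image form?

31.6 cm

Lens 1: 1/d_i1 = 1/f₁ − 1/d_o1 = 1/(13.5) − 1/(23.2) = 0.03097, so d_i1 = 32.29 cm.
The intermediate image is 32.29 cm to the right of lens 1, which is 51.9 − (32.29) = 19.61 cm to the left of lens 2, so d_o2 = +19.61 cm.
Lens 2: 1/d_i2 = 1/f₂ − 1/d_o2 = 1/(12.1) − 1/(19.61) = 0.03165, so d_i2 = 31.6 cm.
The final image is real, 31.6 cm to the right of lens 2 (overall magnification ≈ 2.2).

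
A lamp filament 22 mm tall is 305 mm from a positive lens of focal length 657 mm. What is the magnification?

1/d_i = 1/f − 1/d_o = 1/(657.0) − 1/(305) = -0.001757, so d_i = -569.3 mm.
m = −d_i/d_o = −(-569.3)/(305) = +1.87.
The image is virtual, upright and enlarged, on the same side as the object.

m = +1.87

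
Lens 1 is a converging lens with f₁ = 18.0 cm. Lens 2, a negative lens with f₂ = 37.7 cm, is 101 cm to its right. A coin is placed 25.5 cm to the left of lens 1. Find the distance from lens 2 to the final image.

19.4 cm

Lens 1: 1/d_i1 = 1/f₁ − 1/d_o1 = 1/(18.0) − 1/(25.5) = 0.01634, so d_i1 = 61.20 cm.
The intermediate image is 61.20 cm to the right of lens 1, which is 101 − (61.20) = 39.80 cm to the left of lens 2, so d_o2 = +39.80 cm.
Lens 2 is diverging, so f₂ = −37.7 cm.
Lens 2: 1/d_i2 = 1/f₂ − 1/d_o2 = 1/(-37.7) − 1/(39.80) = -0.05165, so d_i2 = -19.4 cm.
The final image is virtual, 19.4 cm to the left of lens 2 (overall magnification ≈ -1.2).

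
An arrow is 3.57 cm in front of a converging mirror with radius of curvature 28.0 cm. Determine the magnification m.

f = R/2 = 28.0/2 = 14.00 cm.
1/d_i = 1/f − 1/d_o = 1/(14.00) − 1/(3.57) = -0.2087, so d_i = -4.792 cm.
m = −d_i/d_o = −(-4.792)/(3.57) = +1.34.
The image is virtual, upright and enlarged, behind the mirror.

m = +1.34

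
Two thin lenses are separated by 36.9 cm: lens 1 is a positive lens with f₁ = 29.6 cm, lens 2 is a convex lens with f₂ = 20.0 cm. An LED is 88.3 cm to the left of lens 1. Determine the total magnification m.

m = -0.365

Lens 1: 1/d_i1 = 1/(29.6) − 1/(88.3) = 0.02246, so d_i1 = 44.53 cm; m₁ = −d_i1/d_o1 = -0.5043.
d_o2 = 36.9 − (44.53) = -7.630 cm (virtual object).
Lens 2: 1/d_i2 = 1/(20.0) − 1/(-7.630) = 0.1811, so d_i2 = 5.523 cm; m₂ = −d_i2/d_o2 = +0.7239.
m = m₁·m₂ = (-0.5043)(+0.7239) = -0.365.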